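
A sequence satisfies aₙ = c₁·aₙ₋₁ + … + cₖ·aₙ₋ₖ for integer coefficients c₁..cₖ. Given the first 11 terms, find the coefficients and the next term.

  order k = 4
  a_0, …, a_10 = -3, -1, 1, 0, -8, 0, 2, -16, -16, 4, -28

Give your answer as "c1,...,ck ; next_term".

0,0,2,2 ; -64

  a_4 = 0·0 + 0·1 + 2·-1 + 2·-3 = -8
  a_5 = 0·-8 + 0·0 + 2·1 + 2·-1 = 0
  a_6 = 0·0 + 0·-8 + 2·0 + 2·1 = 2
  a_7 = 0·2 + 0·0 + 2·-8 + 2·0 = -16
  a_8 = 0·-16 + 0·2 + 2·0 + 2·-8 = -16
  a_9 = 0·-16 + 0·-16 + 2·2 + 2·0 = 4
  a_10 = 0·4 + 0·-16 + 2·-16 + 2·2 = -28
  a_11 = 0·-28 + 0·4 + 2·-16 + 2·-16 = -64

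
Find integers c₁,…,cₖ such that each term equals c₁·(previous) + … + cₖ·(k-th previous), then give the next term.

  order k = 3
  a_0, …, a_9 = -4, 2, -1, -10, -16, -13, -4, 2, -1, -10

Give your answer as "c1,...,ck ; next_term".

2,-2,1 ; -16

  a_3 = 2·-1 + -2·2 + 1·-4 = -10
  a_4 = 2·-10 + -2·-1 + 1·2 = -16
  a_5 = 2·-16 + -2·-10 + 1·-1 = -13
  a_6 = 2·-13 + -2·-16 + 1·-10 = -4
  a_7 = 2·-4 + -2·-13 + 1·-16 = 2
  a_8 = 2·2 + -2·-4 + 1·-13 = -1
  a_9 = 2·-1 + -2·2 + 1·-4 = -10
  a_10 = 2·-10 + -2·-1 + 1·2 = -16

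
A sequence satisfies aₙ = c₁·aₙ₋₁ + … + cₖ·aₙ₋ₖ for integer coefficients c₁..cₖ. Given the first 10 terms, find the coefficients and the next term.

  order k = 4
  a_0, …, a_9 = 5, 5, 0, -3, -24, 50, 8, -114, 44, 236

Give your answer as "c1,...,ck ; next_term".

-2,-4,-4,-2 ; -208

  a_4 = -2·-3 + -4·0 + -4·5 + -2·5 = -24
  a_5 = -2·-24 + -4·-3 + -4·0 + -2·5 = 50
  a_6 = -2·50 + -4·-24 + -4·-3 + -2·0 = 8
  a_7 = -2·8 + -4·50 + -4·-24 + -2·-3 = -114
  a_8 = -2·-114 + -4·8 + -4·50 + -2·-24 = 44
  a_9 = -2·44 + -4·-114 + -4·8 + -2·50 = 236
  a_10 = -2·236 + -4·44 + -4·-114 + -2·8 = -208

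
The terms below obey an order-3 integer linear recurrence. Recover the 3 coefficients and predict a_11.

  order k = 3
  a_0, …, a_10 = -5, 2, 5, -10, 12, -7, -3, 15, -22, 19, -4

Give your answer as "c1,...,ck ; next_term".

-1,0,1 ; -18

  a_3 = -1·5 + 0·2 + 1·-5 = -10
  a_4 = -1·-10 + 0·5 + 1·2 = 12
  a_5 = -1·12 + 0·-10 + 1·5 = -7
  a_6 = -1·-7 + 0·12 + 1·-10 = -3
  a_7 = -1·-3 + 0·-7 + 1·12 = 15
  a_8 = -1·15 + 0·-3 + 1·-7 = -22
  a_9 = -1·-22 + 0·15 + 1·-3 = 19
  a_10 = -1·19 + 0·-22 + 1·15 = -4
  a_11 = -1·-4 + 0·19 + 1·-22 = -18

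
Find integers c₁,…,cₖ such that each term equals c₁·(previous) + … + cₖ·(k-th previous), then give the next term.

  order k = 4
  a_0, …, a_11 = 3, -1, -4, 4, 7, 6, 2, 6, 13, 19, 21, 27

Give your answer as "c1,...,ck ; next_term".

  a_4 = 1·4 + 0·-4 + 0·-1 + 1·3 = 7
  a_5 = 1·7 + 0·4 + 0·-4 + 1·-1 = 6
  a_6 = 1·6 + 0·7 + 0·4 + 1·-4 = 2
  a_7 = 1·2 + 0·6 + 0·7 + 1·4 = 6
  a_8 = 1·6 + 0·2 + 0·6 + 1·7 = 13
  a_9 = 1·13 + 0·6 + 0·2 + 1·6 = 19
  a_10 = 1·19 + 0·13 + 0·6 + 1·2 = 21
  a_11 = 1·21 + 0·19 + 0·13 + 1·6 = 27
  a_12 = 1·27 + 0·21 + 0·19 + 1·13 = 40

1,0,0,1 ; 40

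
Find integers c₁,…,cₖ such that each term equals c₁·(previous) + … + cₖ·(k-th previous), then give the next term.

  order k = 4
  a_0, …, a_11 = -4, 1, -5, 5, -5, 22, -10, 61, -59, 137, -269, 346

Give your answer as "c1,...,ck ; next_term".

  a_4 = 0·5 + 3·-5 + -2·1 + -3·-4 = -5
  a_5 = 0·-5 + 3·5 + -2·-5 + -3·1 = 22
  a_6 = 0·22 + 3·-5 + -2·5 + -3·-5 = -10
  a_7 = 0·-10 + 3·22 + -2·-5 + -3·5 = 61
  a_8 = 0·61 + 3·-10 + -2·22 + -3·-5 = -59
  a_9 = 0·-59 + 3·61 + -2·-10 + -3·22 = 137
  a_10 = 0·137 + 3·-59 + -2·61 + -3·-10 = -269
  a_11 = 0·-269 + 3·137 + -2·-59 + -3·61 = 346
  a_12 = 0·346 + 3·-269 + -2·137 + -3·-59 = -904

0,3,-2,-3 ; -904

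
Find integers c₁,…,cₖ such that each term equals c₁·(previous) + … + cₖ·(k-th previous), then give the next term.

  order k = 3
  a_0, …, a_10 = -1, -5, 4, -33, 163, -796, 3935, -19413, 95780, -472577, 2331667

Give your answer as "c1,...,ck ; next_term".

-4,4,-3 ; -11504316

  a_3 = -4·4 + 4·-5 + -3·-1 = -33
  a_4 = -4·-33 + 4·4 + -3·-5 = 163
  a_5 = -4·163 + 4·-33 + -3·4 = -796
  a_6 = -4·-796 + 4·163 + -3·-33 = 3935
  a_7 = -4·3935 + 4·-796 + -3·163 = -19413
  a_8 = -4·-19413 + 4·3935 + -3·-796 = 95780
  a_9 = -4·95780 + 4·-19413 + -3·3935 = -472577
  a_10 = -4·-472577 + 4·95780 + -3·-19413 = 2331667
  a_11 = -4·2331667 + 4·-472577 + -3·95780 = -11504316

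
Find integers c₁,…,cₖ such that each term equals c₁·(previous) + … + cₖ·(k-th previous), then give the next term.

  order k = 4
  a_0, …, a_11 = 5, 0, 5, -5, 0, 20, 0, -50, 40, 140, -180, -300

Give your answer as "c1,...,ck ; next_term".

0,-2,2,2 ; 720

  a_4 = 0·-5 + -2·5 + 2·0 + 2·5 = 0
  a_5 = 0·0 + -2·-5 + 2·5 + 2·0 = 20
  a_6 = 0·20 + -2·0 + 2·-5 + 2·5 = 0
  a_7 = 0·0 + -2·20 + 2·0 + 2·-5 = -50
  a_8 = 0·-50 + -2·0 + 2·20 + 2·0 = 40
  a_9 = 0·40 + -2·-50 + 2·0 + 2·20 = 140
  a_10 = 0·140 + -2·40 + 2·-50 + 2·0 = -180
  a_11 = 0·-180 + -2·140 + 2·40 + 2·-50 = -300
  a_12 = 0·-300 + -2·-180 + 2·140 + 2·40 = 720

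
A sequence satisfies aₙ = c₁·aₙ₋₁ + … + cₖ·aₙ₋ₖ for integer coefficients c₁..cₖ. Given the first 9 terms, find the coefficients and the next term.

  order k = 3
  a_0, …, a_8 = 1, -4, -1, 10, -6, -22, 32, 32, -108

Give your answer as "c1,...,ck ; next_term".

  a_3 = 0·-1 + -2·-4 + 2·1 = 10
  a_4 = 0·10 + -2·-1 + 2·-4 = -6
  a_5 = 0·-6 + -2·10 + 2·-1 = -22
  a_6 = 0·-22 + -2·-6 + 2·10 = 32
  a_7 = 0·32 + -2·-22 + 2·-6 = 32
  a_8 = 0·32 + -2·32 + 2·-22 = -108
  a_9 = 0·-108 + -2·32 + 2·32 = 0

0,-2,2 ; 0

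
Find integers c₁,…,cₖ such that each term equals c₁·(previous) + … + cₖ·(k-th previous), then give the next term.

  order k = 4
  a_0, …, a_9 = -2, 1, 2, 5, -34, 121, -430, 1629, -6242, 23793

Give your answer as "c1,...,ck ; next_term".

-4,-2,-4,3 ; -90494

  a_4 = -4·5 + -2·2 + -4·1 + 3·-2 = -34
  a_5 = -4·-34 + -2·5 + -4·2 + 3·1 = 121
  a_6 = -4·121 + -2·-34 + -4·5 + 3·2 = -430
  a_7 = -4·-430 + -2·121 + -4·-34 + 3·5 = 1629
  a_8 = -4·1629 + -2·-430 + -4·121 + 3·-34 = -6242
  a_9 = -4·-6242 + -2·1629 + -4·-430 + 3·121 = 23793
  a_10 = -4·23793 + -2·-6242 + -4·1629 + 3·-430 = -90494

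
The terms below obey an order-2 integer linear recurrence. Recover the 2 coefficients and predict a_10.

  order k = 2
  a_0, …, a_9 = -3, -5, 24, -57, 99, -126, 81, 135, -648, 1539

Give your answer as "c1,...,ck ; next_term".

  a_2 = -3·-5 + -3·-3 = 24
  a_3 = -3·24 + -3·-5 = -57
  a_4 = -3·-57 + -3·24 = 99
  a_5 = -3·99 + -3·-57 = -126
  a_6 = -3·-126 + -3·99 = 81
  a_7 = -3·81 + -3·-126 = 135
  a_8 = -3·135 + -3·81 = -648
  a_9 = -3·-648 + -3·135 = 1539
  a_10 = -3·1539 + -3·-648 = -2673

-3,-3 ; -2673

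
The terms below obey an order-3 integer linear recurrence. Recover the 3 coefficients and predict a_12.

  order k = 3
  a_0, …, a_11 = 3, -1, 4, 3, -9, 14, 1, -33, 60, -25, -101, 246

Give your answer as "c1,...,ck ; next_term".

-1,-1,2 ; -195

  a_3 = -1·4 + -1·-1 + 2·3 = 3
  a_4 = -1·3 + -1·4 + 2·-1 = -9
  a_5 = -1·-9 + -1·3 + 2·4 = 14
  a_6 = -1·14 + -1·-9 + 2·3 = 1
  a_7 = -1·1 + -1·14 + 2·-9 = -33
  a_8 = -1·-33 + -1·1 + 2·14 = 60
  a_9 = -1·60 + -1·-33 + 2·1 = -25
  a_10 = -1·-25 + -1·60 + 2·-33 = -101
  a_11 = -1·-101 + -1·-25 + 2·60 = 246
  a_12 = -1·246 + -1·-101 + 2·-25 = -195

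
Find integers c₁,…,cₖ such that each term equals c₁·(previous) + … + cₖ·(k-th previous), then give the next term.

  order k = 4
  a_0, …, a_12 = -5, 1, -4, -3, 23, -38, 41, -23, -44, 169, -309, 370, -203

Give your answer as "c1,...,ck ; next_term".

  a_4 = -2·-3 + -2·-4 + -1·1 + -2·-5 = 23
  a_5 = -2·23 + -2·-3 + -1·-4 + -2·1 = -38
  a_6 = -2·-38 + -2·23 + -1·-3 + -2·-4 = 41
  a_7 = -2·41 + -2·-38 + -1·23 + -2·-3 = -23
  a_8 = -2·-23 + -2·41 + -1·-38 + -2·23 = -44
  a_9 = -2·-44 + -2·-23 + -1·41 + -2·-38 = 169
  a_10 = -2·169 + -2·-44 + -1·-23 + -2·41 = -309
  a_11 = -2·-309 + -2·169 + -1·-44 + -2·-23 = 370
  a_12 = -2·370 + -2·-309 + -1·169 + -2·-44 = -203
  a_13 = -2·-203 + -2·370 + -1·-309 + -2·169 = -363

-2,-2,-1,-2 ; -363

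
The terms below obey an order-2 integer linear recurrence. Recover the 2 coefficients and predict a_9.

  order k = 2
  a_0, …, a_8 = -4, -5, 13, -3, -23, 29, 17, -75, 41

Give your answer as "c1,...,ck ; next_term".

-1,-2 ; 109

  a_2 = -1·-5 + -2·-4 = 13
  a_3 = -1·13 + -2·-5 = -3
  a_4 = -1·-3 + -2·13 = -23
  a_5 = -1·-23 + -2·-3 = 29
  a_6 = -1·29 + -2·-23 = 17
  a_7 = -1·17 + -2·29 = -75
  a_8 = -1·-75 + -2·17 = 41
  a_9 = -1·41 + -2·-75 = 109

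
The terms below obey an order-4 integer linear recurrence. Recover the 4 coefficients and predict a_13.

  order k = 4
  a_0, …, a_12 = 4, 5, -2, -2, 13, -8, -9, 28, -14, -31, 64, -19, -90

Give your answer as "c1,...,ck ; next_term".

  a_4 = -1·-2 + -1·-2 + 1·5 + 1·4 = 13
  a_5 = -1·13 + -1·-2 + 1·-2 + 1·5 = -8
  a_6 = -1·-8 + -1·13 + 1·-2 + 1·-2 = -9
  a_7 = -1·-9 + -1·-8 + 1·13 + 1·-2 = 28
  a_8 = -1·28 + -1·-9 + 1·-8 + 1·13 = -14
  a_9 = -1·-14 + -1·28 + 1·-9 + 1·-8 = -31
  a_10 = -1·-31 + -1·-14 + 1·28 + 1·-9 = 64
  a_11 = -1·64 + -1·-31 + 1·-14 + 1·28 = -19
  a_12 = -1·-19 + -1·64 + 1·-31 + 1·-14 = -90
  a_13 = -1·-90 + -1·-19 + 1·64 + 1·-31 = 142

-1,-1,1,1 ; 142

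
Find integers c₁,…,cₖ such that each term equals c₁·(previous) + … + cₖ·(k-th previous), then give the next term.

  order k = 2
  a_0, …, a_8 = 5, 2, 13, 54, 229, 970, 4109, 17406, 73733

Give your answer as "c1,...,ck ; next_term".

  a_2 = 4·2 + 1·5 = 13
  a_3 = 4·13 + 1·2 = 54
  a_4 = 4·54 + 1·13 = 229
  a_5 = 4·229 + 1·54 = 970
  a_6 = 4·970 + 1·229 = 4109
  a_7 = 4·4109 + 1·970 = 17406
  a_8 = 4·17406 + 1·4109 = 73733
  a_9 = 4·73733 + 1·17406 = 312338

4,1 ; 312338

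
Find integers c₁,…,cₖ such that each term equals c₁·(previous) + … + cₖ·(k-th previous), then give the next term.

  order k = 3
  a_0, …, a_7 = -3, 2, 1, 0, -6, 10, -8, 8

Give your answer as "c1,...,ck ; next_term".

  a_3 = -2·1 + -2·2 + -2·-3 = 0
  a_4 = -2·0 + -2·1 + -2·2 = -6
  a_5 = -2·-6 + -2·0 + -2·1 = 10
  a_6 = -2·10 + -2·-6 + -2·0 = -8
  a_7 = -2·-8 + -2·10 + -2·-6 = 8
  a_8 = -2·8 + -2·-8 + -2·10 = -20

-2,-2,-2 ; -20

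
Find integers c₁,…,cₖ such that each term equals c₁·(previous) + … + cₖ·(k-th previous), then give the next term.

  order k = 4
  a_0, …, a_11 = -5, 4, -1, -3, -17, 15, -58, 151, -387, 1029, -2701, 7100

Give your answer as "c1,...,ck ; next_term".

  a_4 = -1·-3 + 3·-1 + -3·4 + 1·-5 = -17
  a_5 = -1·-17 + 3·-3 + -3·-1 + 1·4 = 15
  a_6 = -1·15 + 3·-17 + -3·-3 + 1·-1 = -58
  a_7 = -1·-58 + 3·15 + -3·-17 + 1·-3 = 151
  a_8 = -1·151 + 3·-58 + -3·15 + 1·-17 = -387
  a_9 = -1·-387 + 3·151 + -3·-58 + 1·15 = 1029
  a_10 = -1·1029 + 3·-387 + -3·151 + 1·-58 = -2701
  a_11 = -1·-2701 + 3·1029 + -3·-387 + 1·151 = 7100
  a_12 = -1·7100 + 3·-2701 + -3·1029 + 1·-387 = -18677

-1,3,-3,1 ; -18677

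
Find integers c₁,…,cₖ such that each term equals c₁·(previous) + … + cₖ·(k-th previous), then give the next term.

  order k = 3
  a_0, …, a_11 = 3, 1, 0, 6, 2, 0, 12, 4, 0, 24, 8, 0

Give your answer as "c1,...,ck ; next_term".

  a_3 = 0·0 + 0·1 + 2·3 = 6
  a_4 = 0·6 + 0·0 + 2·1 = 2
  a_5 = 0·2 + 0·6 + 2·0 = 0
  a_6 = 0·0 + 0·2 + 2·6 = 12
  a_7 = 0·12 + 0·0 + 2·2 = 4
  a_8 = 0·4 + 0·12 + 2·0 = 0
  a_9 = 0·0 + 0·4 + 2·12 = 24
  a_10 = 0·24 + 0·0 + 2·4 = 8
  a_11 = 0·8 + 0·24 + 2·0 = 0
  a_12 = 0·0 + 0·8 + 2·24 = 48

0,0,2 ; 48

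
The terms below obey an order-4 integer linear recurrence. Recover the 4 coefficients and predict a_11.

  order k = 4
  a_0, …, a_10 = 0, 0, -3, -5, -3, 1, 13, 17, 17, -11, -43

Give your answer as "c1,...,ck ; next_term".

  a_4 = 0·-5 + 1·-3 + -2·0 + -2·0 = -3
  a_5 = 0·-3 + 1·-5 + -2·-3 + -2·0 = 1
  a_6 = 0·1 + 1·-3 + -2·-5 + -2·-3 = 13
  a_7 = 0·13 + 1·1 + -2·-3 + -2·-5 = 17
  a_8 = 0·17 + 1·13 + -2·1 + -2·-3 = 17
  a_9 = 0·17 + 1·17 + -2·13 + -2·1 = -11
  a_10 = 0·-11 + 1·17 + -2·17 + -2·13 = -43
  a_11 = 0·-43 + 1·-11 + -2·17 + -2·17 = -79

0,1,-2,-2 ; -79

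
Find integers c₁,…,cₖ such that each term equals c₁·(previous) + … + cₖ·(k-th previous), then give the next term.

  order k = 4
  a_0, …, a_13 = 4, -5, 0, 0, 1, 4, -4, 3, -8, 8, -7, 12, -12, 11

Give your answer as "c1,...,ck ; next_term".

  a_4 = -1·0 + 0·0 + -1·-5 + -1·4 = 1
  a_5 = -1·1 + 0·0 + -1·0 + -1·-5 = 4
  a_6 = -1·4 + 0·1 + -1·0 + -1·0 = -4
  a_7 = -1·-4 + 0·4 + -1·1 + -1·0 = 3
  a_8 = -1·3 + 0·-4 + -1·4 + -1·1 = -8
  a_9 = -1·-8 + 0·3 + -1·-4 + -1·4 = 8
  a_10 = -1·8 + 0·-8 + -1·3 + -1·-4 = -7
  a_11 = -1·-7 + 0·8 + -1·-8 + -1·3 = 12
  a_12 = -1·12 + 0·-7 + -1·8 + -1·-8 = -12
  a_13 = -1·-12 + 0·12 + -1·-7 + -1·8 = 11
  a_14 = -1·11 + 0·-12 + -1·12 + -1·-7 = -16

-1,0,-1,-1 ; -16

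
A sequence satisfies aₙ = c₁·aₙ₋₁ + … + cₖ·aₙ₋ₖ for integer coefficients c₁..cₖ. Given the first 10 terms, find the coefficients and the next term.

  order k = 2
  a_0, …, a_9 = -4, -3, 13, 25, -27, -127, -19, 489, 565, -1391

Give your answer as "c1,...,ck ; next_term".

1,-4 ; -3651

  a_2 = 1·-3 + -4·-4 = 13
  a_3 = 1·13 + -4·-3 = 25
  a_4 = 1·25 + -4·13 = -27
  a_5 = 1·-27 + -4·25 = -127
  a_6 = 1·-127 + -4·-27 = -19
  a_7 = 1·-19 + -4·-127 = 489
  a_8 = 1·489 + -4·-19 = 565
  a_9 = 1·565 + -4·489 = -1391
  a_10 = 1·-1391 + -4·565 = -3651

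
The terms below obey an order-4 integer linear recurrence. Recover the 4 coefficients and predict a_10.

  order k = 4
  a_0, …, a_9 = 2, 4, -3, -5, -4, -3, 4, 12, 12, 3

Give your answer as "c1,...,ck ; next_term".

  a_4 = 1·-5 + -1·-3 + 0·4 + -1·2 = -4
  a_5 = 1·-4 + -1·-5 + 0·-3 + -1·4 = -3
  a_6 = 1·-3 + -1·-4 + 0·-5 + -1·-3 = 4
  a_7 = 1·4 + -1·-3 + 0·-4 + -1·-5 = 12
  a_8 = 1·12 + -1·4 + 0·-3 + -1·-4 = 12
  a_9 = 1·12 + -1·12 + 0·4 + -1·-3 = 3
  a_10 = 1·3 + -1·12 + 0·12 + -1·4 = -13

1,-1,0,-1 ; -13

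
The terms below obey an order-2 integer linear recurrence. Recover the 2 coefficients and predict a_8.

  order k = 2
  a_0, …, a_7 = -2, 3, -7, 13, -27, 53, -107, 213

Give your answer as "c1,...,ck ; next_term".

-1,2 ; -427

  a_2 = -1·3 + 2·-2 = -7
  a_3 = -1·-7 + 2·3 = 13
  a_4 = -1·13 + 2·-7 = -27
  a_5 = -1·-27 + 2·13 = 53
  a_6 = -1·53 + 2·-27 = -107
  a_7 = -1·-107 + 2·53 = 213
  a_8 = -1·213 + 2·-107 = -427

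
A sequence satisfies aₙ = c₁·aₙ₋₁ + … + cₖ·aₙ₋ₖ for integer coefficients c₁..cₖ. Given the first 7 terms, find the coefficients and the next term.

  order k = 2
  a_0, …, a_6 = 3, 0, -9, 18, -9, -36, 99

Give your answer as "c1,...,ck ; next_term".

  a_2 = -2·0 + -3·3 = -9
  a_3 = -2·-9 + -3·0 = 18
  a_4 = -2·18 + -3·-9 = -9
  a_5 = -2·-9 + -3·18 = -36
  a_6 = -2·-36 + -3·-9 = 99
  a_7 = -2·99 + -3·-36 = -90

-2,-3 ; -90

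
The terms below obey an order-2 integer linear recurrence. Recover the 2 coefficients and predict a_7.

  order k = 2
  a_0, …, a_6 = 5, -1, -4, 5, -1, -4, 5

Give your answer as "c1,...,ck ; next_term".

  a_2 = -1·-1 + -1·5 = -4
  a_3 = -1·-4 + -1·-1 = 5
  a_4 = -1·5 + -1·-4 = -1
  a_5 = -1·-1 + -1·5 = -4
  a_6 = -1·-4 + -1·-1 = 5
  a_7 = -1·5 + -1·-4 = -1

-1,-1 ; -1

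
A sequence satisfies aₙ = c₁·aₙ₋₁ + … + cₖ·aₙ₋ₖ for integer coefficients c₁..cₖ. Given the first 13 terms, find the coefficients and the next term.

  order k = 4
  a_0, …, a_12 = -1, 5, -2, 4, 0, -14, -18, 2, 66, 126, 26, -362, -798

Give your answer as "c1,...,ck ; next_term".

  a_4 = 1·4 + -2·-2 + -2·5 + -2·-1 = 0
  a_5 = 1·0 + -2·4 + -2·-2 + -2·5 = -14
  a_6 = 1·-14 + -2·0 + -2·4 + -2·-2 = -18
  a_7 = 1·-18 + -2·-14 + -2·0 + -2·4 = 2
  a_8 = 1·2 + -2·-18 + -2·-14 + -2·0 = 66
  a_9 = 1·66 + -2·2 + -2·-18 + -2·-14 = 126
  a_10 = 1·126 + -2·66 + -2·2 + -2·-18 = 26
  a_11 = 1·26 + -2·126 + -2·66 + -2·2 = -362
  a_12 = 1·-362 + -2·26 + -2·126 + -2·66 = -798
  a_13 = 1·-798 + -2·-362 + -2·26 + -2·126 = -378

1,-2,-2,-2 ; -378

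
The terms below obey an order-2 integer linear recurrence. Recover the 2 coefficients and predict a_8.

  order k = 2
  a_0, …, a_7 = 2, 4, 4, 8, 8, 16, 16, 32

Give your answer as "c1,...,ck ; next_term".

0,2 ; 32

  a_2 = 0·4 + 2·2 = 4
  a_3 = 0·4 + 2·4 = 8
  a_4 = 0·8 + 2·4 = 8
  a_5 = 0·8 + 2·8 = 16
  a_6 = 0·16 + 2·8 = 16
  a_7 = 0·16 + 2·16 = 32
  a_8 = 0·32 + 2·16 = 32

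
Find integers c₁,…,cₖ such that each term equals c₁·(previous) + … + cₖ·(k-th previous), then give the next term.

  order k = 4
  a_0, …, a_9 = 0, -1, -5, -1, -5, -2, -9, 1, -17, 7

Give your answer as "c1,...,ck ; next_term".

-1,1,1,1 ; -32

  a_4 = -1·-1 + 1·-5 + 1·-1 + 1·0 = -5
  a_5 = -1·-5 + 1·-1 + 1·-5 + 1·-1 = -2
  a_6 = -1·-2 + 1·-5 + 1·-1 + 1·-5 = -9
  a_7 = -1·-9 + 1·-2 + 1·-5 + 1·-1 = 1
  a_8 = -1·1 + 1·-9 + 1·-2 + 1·-5 = -17
  a_9 = -1·-17 + 1·1 + 1·-9 + 1·-2 = 7
  a_10 = -1·7 + 1·-17 + 1·1 + 1·-9 = -32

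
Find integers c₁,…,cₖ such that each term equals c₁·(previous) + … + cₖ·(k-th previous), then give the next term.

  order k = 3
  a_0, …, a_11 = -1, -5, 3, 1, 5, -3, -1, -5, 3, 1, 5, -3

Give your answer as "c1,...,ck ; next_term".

0,0,-1 ; -1

  a_3 = 0·3 + 0·-5 + -1·-1 = 1
  a_4 = 0·1 + 0·3 + -1·-5 = 5
  a_5 = 0·5 + 0·1 + -1·3 = -3
  a_6 = 0·-3 + 0·5 + -1·1 = -1
  a_7 = 0·-1 + 0·-3 + -1·5 = -5
  a_8 = 0·-5 + 0·-1 + -1·-3 = 3
  a_9 = 0·3 + 0·-5 + -1·-1 = 1
  a_10 = 0·1 + 0·3 + -1·-5 = 5
  a_11 = 0·5 + 0·1 + -1·3 = -3
  a_12 = 0·-3 + 0·5 + -1·1 = -1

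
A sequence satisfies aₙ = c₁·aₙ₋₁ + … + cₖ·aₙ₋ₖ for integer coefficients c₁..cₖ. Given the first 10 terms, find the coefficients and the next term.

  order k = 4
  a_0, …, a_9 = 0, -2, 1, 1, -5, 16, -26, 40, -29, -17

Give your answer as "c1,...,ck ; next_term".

  a_4 = -1·1 + 2·1 + 3·-2 + -3·0 = -5
  a_5 = -1·-5 + 2·1 + 3·1 + -3·-2 = 16
  a_6 = -1·16 + 2·-5 + 3·1 + -3·1 = -26
  a_7 = -1·-26 + 2·16 + 3·-5 + -3·1 = 40
  a_8 = -1·40 + 2·-26 + 3·16 + -3·-5 = -29
  a_9 = -1·-29 + 2·40 + 3·-26 + -3·16 = -17
  a_10 = -1·-17 + 2·-29 + 3·40 + -3·-26 = 157

-1,2,3,-3 ; 157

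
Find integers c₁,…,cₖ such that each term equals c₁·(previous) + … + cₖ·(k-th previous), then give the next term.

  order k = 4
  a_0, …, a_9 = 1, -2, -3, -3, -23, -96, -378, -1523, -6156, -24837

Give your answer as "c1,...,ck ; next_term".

  a_4 = 3·-3 + 3·-3 + 4·-2 + 3·1 = -23
  a_5 = 3·-23 + 3·-3 + 4·-3 + 3·-2 = -96
  a_6 = 3·-96 + 3·-23 + 4·-3 + 3·-3 = -378
  a_7 = 3·-378 + 3·-96 + 4·-23 + 3·-3 = -1523
  a_8 = 3·-1523 + 3·-378 + 4·-96 + 3·-23 = -6156
  a_9 = 3·-6156 + 3·-1523 + 4·-378 + 3·-96 = -24837
  a_10 = 3·-24837 + 3·-6156 + 4·-1523 + 3·-378 = -100205

3,3,4,3 ; -100205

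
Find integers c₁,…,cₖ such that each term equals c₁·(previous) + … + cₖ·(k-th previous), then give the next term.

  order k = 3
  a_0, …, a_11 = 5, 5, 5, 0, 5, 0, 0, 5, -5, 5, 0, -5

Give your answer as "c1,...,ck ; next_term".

  a_3 = -1·5 + 0·5 + 1·5 = 0
  a_4 = -1·0 + 0·5 + 1·5 = 5
  a_5 = -1·5 + 0·0 + 1·5 = 0
  a_6 = -1·0 + 0·5 + 1·0 = 0
  a_7 = -1·0 + 0·0 + 1·5 = 5
  a_8 = -1·5 + 0·0 + 1·0 = -5
  a_9 = -1·-5 + 0·5 + 1·0 = 5
  a_10 = -1·5 + 0·-5 + 1·5 = 0
  a_11 = -1·0 + 0·5 + 1·-5 = -5
  a_12 = -1·-5 + 0·0 + 1·5 = 10

-1,0,1 ; 10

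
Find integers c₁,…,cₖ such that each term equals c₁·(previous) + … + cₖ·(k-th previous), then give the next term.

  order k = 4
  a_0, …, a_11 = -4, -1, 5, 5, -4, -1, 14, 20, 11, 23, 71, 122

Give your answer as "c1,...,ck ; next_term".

  a_4 = 1·5 + 0·5 + 1·-1 + 2·-4 = -4
  a_5 = 1·-4 + 0·5 + 1·5 + 2·-1 = -1
  a_6 = 1·-1 + 0·-4 + 1·5 + 2·5 = 14
  a_7 = 1·14 + 0·-1 + 1·-4 + 2·5 = 20
  a_8 = 1·20 + 0·14 + 1·-1 + 2·-4 = 11
  a_9 = 1·11 + 0·20 + 1·14 + 2·-1 = 23
  a_10 = 1·23 + 0·11 + 1·20 + 2·14 = 71
  a_11 = 1·71 + 0·23 + 1·11 + 2·20 = 122
  a_12 = 1·122 + 0·71 + 1·23 + 2·11 = 167

1,0,1,2 ; 167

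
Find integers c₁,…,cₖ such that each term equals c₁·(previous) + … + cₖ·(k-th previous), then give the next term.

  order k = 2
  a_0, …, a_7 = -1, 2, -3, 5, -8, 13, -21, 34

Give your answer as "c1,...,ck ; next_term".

-1,1 ; -55

  a_2 = -1·2 + 1·-1 = -3
  a_3 = -1·-3 + 1·2 = 5
  a_4 = -1·5 + 1·-3 = -8
  a_5 = -1·-8 + 1·5 = 13
  a_6 = -1·13 + 1·-8 = -21
  a_7 = -1·-21 + 1·13 = 34
  a_8 = -1·34 + 1·-21 = -55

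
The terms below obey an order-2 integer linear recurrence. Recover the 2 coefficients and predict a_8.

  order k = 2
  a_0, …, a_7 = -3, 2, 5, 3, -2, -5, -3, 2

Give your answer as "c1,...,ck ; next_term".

1,-1 ; 5

  a_2 = 1·2 + -1·-3 = 5
  a_3 = 1·5 + -1·2 = 3
  a_4 = 1·3 + -1·5 = -2
  a_5 = 1·-2 + -1·3 = -5
  a_6 = 1·-5 + -1·-2 = -3
  a_7 = 1·-3 + -1·-5 = 2
  a_8 = 1·2 + -1·-3 = 5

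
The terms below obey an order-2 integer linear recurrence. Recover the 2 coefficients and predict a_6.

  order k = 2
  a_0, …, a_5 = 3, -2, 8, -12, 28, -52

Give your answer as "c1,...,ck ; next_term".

  a_2 = -1·-2 + 2·3 = 8
  a_3 = -1·8 + 2·-2 = -12
  a_4 = -1·-12 + 2·8 = 28
  a_5 = -1·28 + 2·-12 = -52
  a_6 = -1·-52 + 2·28 = 108

-1,2 ; 108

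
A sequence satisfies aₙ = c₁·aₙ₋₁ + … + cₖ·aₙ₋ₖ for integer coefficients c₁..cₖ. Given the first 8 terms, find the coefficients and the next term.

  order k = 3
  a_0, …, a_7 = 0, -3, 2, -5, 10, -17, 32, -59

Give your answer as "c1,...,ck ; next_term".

  a_3 = -1·2 + 1·-3 + -1·0 = -5
  a_4 = -1·-5 + 1·2 + -1·-3 = 10
  a_5 = -1·10 + 1·-5 + -1·2 = -17
  a_6 = -1·-17 + 1·10 + -1·-5 = 32
  a_7 = -1·32 + 1·-17 + -1·10 = -59
  a_8 = -1·-59 + 1·32 + -1·-17 = 108

-1,1,-1 ; 108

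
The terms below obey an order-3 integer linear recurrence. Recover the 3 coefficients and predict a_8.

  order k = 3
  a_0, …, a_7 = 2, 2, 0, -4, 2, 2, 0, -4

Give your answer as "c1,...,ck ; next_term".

  a_3 = -1·0 + -1·2 + -1·2 = -4
  a_4 = -1·-4 + -1·0 + -1·2 = 2
  a_5 = -1·2 + -1·-4 + -1·0 = 2
  a_6 = -1·2 + -1·2 + -1·-4 = 0
  a_7 = -1·0 + -1·2 + -1·2 = -4
  a_8 = -1·-4 + -1·0 + -1·2 = 2

-1,-1,-1 ; 2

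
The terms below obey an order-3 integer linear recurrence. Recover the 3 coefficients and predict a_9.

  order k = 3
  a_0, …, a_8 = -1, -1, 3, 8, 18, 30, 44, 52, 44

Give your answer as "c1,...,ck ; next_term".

2,0,-2 ; 0

  a_3 = 2·3 + 0·-1 + -2·-1 = 8
  a_4 = 2·8 + 0·3 + -2·-1 = 18
  a_5 = 2·18 + 0·8 + -2·3 = 30
  a_6 = 2·30 + 0·18 + -2·8 = 44
  a_7 = 2·44 + 0·30 + -2·18 = 52
  a_8 = 2·52 + 0·44 + -2·30 = 44
  a_9 = 2·44 + 0·52 + -2·44 = 0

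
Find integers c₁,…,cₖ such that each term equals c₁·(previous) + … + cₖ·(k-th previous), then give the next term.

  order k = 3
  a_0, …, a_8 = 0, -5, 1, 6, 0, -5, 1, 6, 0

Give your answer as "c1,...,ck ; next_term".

  a_3 = 1·1 + -1·-5 + 1·0 = 6
  a_4 = 1·6 + -1·1 + 1·-5 = 0
  a_5 = 1·0 + -1·6 + 1·1 = -5
  a_6 = 1·-5 + -1·0 + 1·6 = 1
  a_7 = 1·1 + -1·-5 + 1·0 = 6
  a_8 = 1·6 + -1·1 + 1·-5 = 0
  a_9 = 1·0 + -1·6 + 1·1 = -5

1,-1,1 ; -5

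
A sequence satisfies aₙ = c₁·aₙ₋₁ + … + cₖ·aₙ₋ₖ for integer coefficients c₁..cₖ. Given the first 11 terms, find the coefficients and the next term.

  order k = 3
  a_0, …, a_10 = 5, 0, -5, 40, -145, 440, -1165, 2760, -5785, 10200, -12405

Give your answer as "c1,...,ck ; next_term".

  a_3 = -4·-5 + -3·0 + 4·5 = 40
  a_4 = -4·40 + -3·-5 + 4·0 = -145
  a_5 = -4·-145 + -3·40 + 4·-5 = 440
  a_6 = -4·440 + -3·-145 + 4·40 = -1165
  a_7 = -4·-1165 + -3·440 + 4·-145 = 2760
  a_8 = -4·2760 + -3·-1165 + 4·440 = -5785
  a_9 = -4·-5785 + -3·2760 + 4·-1165 = 10200
  a_10 = -4·10200 + -3·-5785 + 4·2760 = -12405
  a_11 = -4·-12405 + -3·10200 + 4·-5785 = -4120

-4,-3,4 ; -4120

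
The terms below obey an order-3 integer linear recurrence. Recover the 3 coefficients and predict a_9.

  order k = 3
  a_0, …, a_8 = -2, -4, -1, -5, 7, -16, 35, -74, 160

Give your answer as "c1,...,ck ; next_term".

  a_3 = -1·-1 + 2·-4 + -1·-2 = -5
  a_4 = -1·-5 + 2·-1 + -1·-4 = 7
  a_5 = -1·7 + 2·-5 + -1·-1 = -16
  a_6 = -1·-16 + 2·7 + -1·-5 = 35
  a_7 = -1·35 + 2·-16 + -1·7 = -74
  a_8 = -1·-74 + 2·35 + -1·-16 = 160
  a_9 = -1·160 + 2·-74 + -1·35 = -343

-1,2,-1 ; -343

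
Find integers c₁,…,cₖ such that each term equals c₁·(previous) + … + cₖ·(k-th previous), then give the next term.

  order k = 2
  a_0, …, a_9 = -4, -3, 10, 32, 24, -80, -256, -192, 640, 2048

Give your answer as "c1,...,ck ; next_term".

  a_2 = 2·-3 + -4·-4 = 10
  a_3 = 2·10 + -4·-3 = 32
  a_4 = 2·32 + -4·10 = 24
  a_5 = 2·24 + -4·32 = -80
  a_6 = 2·-80 + -4·24 = -256
  a_7 = 2·-256 + -4·-80 = -192
  a_8 = 2·-192 + -4·-256 = 640
  a_9 = 2·640 + -4·-192 = 2048
  a_10 = 2·2048 + -4·640 = 1536

2,-4 ; 1536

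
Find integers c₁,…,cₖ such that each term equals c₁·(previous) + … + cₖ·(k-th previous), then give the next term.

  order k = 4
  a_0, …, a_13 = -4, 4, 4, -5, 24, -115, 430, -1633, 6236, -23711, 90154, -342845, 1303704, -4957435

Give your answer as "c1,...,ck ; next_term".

-4,-1,-2,-4 ; 18851110

  a_4 = -4·-5 + -1·4 + -2·4 + -4·-4 = 24
  a_5 = -4·24 + -1·-5 + -2·4 + -4·4 = -115
  a_6 = -4·-115 + -1·24 + -2·-5 + -4·4 = 430
  a_7 = -4·430 + -1·-115 + -2·24 + -4·-5 = -1633
  a_8 = -4·-1633 + -1·430 + -2·-115 + -4·24 = 6236
  a_9 = -4·6236 + -1·-1633 + -2·430 + -4·-115 = -23711
  a_10 = -4·-23711 + -1·6236 + -2·-1633 + -4·430 = 90154
  a_11 = -4·90154 + -1·-23711 + -2·6236 + -4·-1633 = -342845
  a_12 = -4·-342845 + -1·90154 + -2·-23711 + -4·6236 = 1303704
  a_13 = -4·1303704 + -1·-342845 + -2·90154 + -4·-23711 = -4957435
  a_14 = -4·-4957435 + -1·1303704 + -2·-342845 + -4·90154 = 18851110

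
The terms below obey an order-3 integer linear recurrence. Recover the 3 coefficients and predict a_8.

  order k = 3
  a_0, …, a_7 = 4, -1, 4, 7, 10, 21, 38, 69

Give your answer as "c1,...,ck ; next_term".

  a_3 = 1·4 + 1·-1 + 1·4 = 7
  a_4 = 1·7 + 1·4 + 1·-1 = 10
  a_5 = 1·10 + 1·7 + 1·4 = 21
  a_6 = 1·21 + 1·10 + 1·7 = 38
  a_7 = 1·38 + 1·21 + 1·10 = 69
  a_8 = 1·69 + 1·38 + 1·21 = 128

1,1,1 ; 128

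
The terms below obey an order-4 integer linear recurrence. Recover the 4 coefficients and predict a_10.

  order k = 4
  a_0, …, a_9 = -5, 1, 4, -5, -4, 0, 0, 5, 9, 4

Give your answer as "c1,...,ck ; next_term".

  a_4 = 1·-5 + -1·4 + 0·1 + -1·-5 = -4
  a_5 = 1·-4 + -1·-5 + 0·4 + -1·1 = 0
  a_6 = 1·0 + -1·-4 + 0·-5 + -1·4 = 0
  a_7 = 1·0 + -1·0 + 0·-4 + -1·-5 = 5
  a_8 = 1·5 + -1·0 + 0·0 + -1·-4 = 9
  a_9 = 1·9 + -1·5 + 0·0 + -1·0 = 4
  a_10 = 1·4 + -1·9 + 0·5 + -1·0 = -5

1,-1,0,-1 ; -5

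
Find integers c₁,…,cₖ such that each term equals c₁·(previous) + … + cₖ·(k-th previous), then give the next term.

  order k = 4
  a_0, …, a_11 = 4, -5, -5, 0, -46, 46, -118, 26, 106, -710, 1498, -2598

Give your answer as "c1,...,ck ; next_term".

-1,2,4,-4 ; 2330

  a_4 = -1·0 + 2·-5 + 4·-5 + -4·4 = -46
  a_5 = -1·-46 + 2·0 + 4·-5 + -4·-5 = 46
  a_6 = -1·46 + 2·-46 + 4·0 + -4·-5 = -118
  a_7 = -1·-118 + 2·46 + 4·-46 + -4·0 = 26
  a_8 = -1·26 + 2·-118 + 4·46 + -4·-46 = 106
  a_9 = -1·106 + 2·26 + 4·-118 + -4·46 = -710
  a_10 = -1·-710 + 2·106 + 4·26 + -4·-118 = 1498
  a_11 = -1·1498 + 2·-710 + 4·106 + -4·26 = -2598
  a_12 = -1·-2598 + 2·1498 + 4·-710 + -4·106 = 2330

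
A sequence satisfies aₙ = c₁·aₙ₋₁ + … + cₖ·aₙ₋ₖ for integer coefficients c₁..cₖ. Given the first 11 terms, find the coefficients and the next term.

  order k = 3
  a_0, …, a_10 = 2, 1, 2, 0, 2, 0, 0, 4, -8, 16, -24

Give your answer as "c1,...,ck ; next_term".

  a_3 = -2·2 + 0·1 + 2·2 = 0
  a_4 = -2·0 + 0·2 + 2·1 = 2
  a_5 = -2·2 + 0·0 + 2·2 = 0
  a_6 = -2·0 + 0·2 + 2·0 = 0
  a_7 = -2·0 + 0·0 + 2·2 = 4
  a_8 = -2·4 + 0·0 + 2·0 = -8
  a_9 = -2·-8 + 0·4 + 2·0 = 16
  a_10 = -2·16 + 0·-8 + 2·4 = -24
  a_11 = -2·-24 + 0·16 + 2·-8 = 32

-2,0,2 ; 32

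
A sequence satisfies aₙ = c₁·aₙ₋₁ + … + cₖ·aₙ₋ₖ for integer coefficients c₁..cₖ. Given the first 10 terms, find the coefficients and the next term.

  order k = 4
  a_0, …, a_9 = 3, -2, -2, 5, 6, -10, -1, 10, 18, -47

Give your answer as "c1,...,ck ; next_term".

-1,0,-1,3 ; 34

  a_4 = -1·5 + 0·-2 + -1·-2 + 3·3 = 6
  a_5 = -1·6 + 0·5 + -1·-2 + 3·-2 = -10
  a_6 = -1·-10 + 0·6 + -1·5 + 3·-2 = -1
  a_7 = -1·-1 + 0·-10 + -1·6 + 3·5 = 10
  a_8 = -1·10 + 0·-1 + -1·-10 + 3·6 = 18
  a_9 = -1·18 + 0·10 + -1·-1 + 3·-10 = -47
  a_10 = -1·-47 + 0·18 + -1·10 + 3·-1 = 34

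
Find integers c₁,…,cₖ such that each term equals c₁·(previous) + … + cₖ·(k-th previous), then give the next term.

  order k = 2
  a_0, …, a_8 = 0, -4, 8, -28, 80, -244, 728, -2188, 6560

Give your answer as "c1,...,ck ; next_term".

-2,3 ; -19684

  a_2 = -2·-4 + 3·0 = 8
  a_3 = -2·8 + 3·-4 = -28
  a_4 = -2·-28 + 3·8 = 80
  a_5 = -2·80 + 3·-28 = -244
  a_6 = -2·-244 + 3·80 = 728
  a_7 = -2·728 + 3·-244 = -2188
  a_8 = -2·-2188 + 3·728 = 6560
  a_9 = -2·6560 + 3·-2188 = -19684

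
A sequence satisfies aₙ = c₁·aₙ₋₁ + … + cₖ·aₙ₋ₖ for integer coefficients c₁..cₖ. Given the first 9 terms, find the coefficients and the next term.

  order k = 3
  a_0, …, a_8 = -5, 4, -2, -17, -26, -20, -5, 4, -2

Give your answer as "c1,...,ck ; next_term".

  a_3 = 2·-2 + -2·4 + 1·-5 = -17
  a_4 = 2·-17 + -2·-2 + 1·4 = -26
  a_5 = 2·-26 + -2·-17 + 1·-2 = -20
  a_6 = 2·-20 + -2·-26 + 1·-17 = -5
  a_7 = 2·-5 + -2·-20 + 1·-26 = 4
  a_8 = 2·4 + -2·-5 + 1·-20 = -2
  a_9 = 2·-2 + -2·4 + 1·-5 = -17

2,-2,1 ; -17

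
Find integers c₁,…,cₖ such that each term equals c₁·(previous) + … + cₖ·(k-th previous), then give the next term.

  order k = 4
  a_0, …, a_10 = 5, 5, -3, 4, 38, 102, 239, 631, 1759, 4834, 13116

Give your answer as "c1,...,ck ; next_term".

3,-2,3,1 ; 35588

  a_4 = 3·4 + -2·-3 + 3·5 + 1·5 = 38
  a_5 = 3·38 + -2·4 + 3·-3 + 1·5 = 102
  a_6 = 3·102 + -2·38 + 3·4 + 1·-3 = 239
  a_7 = 3·239 + -2·102 + 3·38 + 1·4 = 631
  a_8 = 3·631 + -2·239 + 3·102 + 1·38 = 1759
  a_9 = 3·1759 + -2·631 + 3·239 + 1·102 = 4834
  a_10 = 3·4834 + -2·1759 + 3·631 + 1·239 = 13116
  a_11 = 3·13116 + -2·4834 + 3·1759 + 1·631 = 35588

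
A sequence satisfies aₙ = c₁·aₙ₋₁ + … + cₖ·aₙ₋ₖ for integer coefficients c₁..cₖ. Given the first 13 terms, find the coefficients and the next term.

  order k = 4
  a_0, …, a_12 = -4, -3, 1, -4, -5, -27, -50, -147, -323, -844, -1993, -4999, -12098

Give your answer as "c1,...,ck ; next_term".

  a_4 = 2·-4 + 2·1 + -3·-3 + 2·-4 = -5
  a_5 = 2·-5 + 2·-4 + -3·1 + 2·-3 = -27
  a_6 = 2·-27 + 2·-5 + -3·-4 + 2·1 = -50
  a_7 = 2·-50 + 2·-27 + -3·-5 + 2·-4 = -147
  a_8 = 2·-147 + 2·-50 + -3·-27 + 2·-5 = -323
  a_9 = 2·-323 + 2·-147 + -3·-50 + 2·-27 = -844
  a_10 = 2·-844 + 2·-323 + -3·-147 + 2·-50 = -1993
  a_11 = 2·-1993 + 2·-844 + -3·-323 + 2·-147 = -4999
  a_12 = 2·-4999 + 2·-1993 + -3·-844 + 2·-323 = -12098
  a_13 = 2·-12098 + 2·-4999 + -3·-1993 + 2·-844 = -29903

2,2,-3,2 ; -29903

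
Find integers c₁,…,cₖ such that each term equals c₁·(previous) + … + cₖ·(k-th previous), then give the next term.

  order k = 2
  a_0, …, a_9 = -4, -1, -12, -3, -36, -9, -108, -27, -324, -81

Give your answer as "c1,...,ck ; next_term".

0,3 ; -972

  a_2 = 0·-1 + 3·-4 = -12
  a_3 = 0·-12 + 3·-1 = -3
  a_4 = 0·-3 + 3·-12 = -36
  a_5 = 0·-36 + 3·-3 = -9
  a_6 = 0·-9 + 3·-36 = -108
  a_7 = 0·-108 + 3·-9 = -27
  a_8 = 0·-27 + 3·-108 = -324
  a_9 = 0·-324 + 3·-27 = -81
  a_10 = 0·-81 + 3·-324 = -972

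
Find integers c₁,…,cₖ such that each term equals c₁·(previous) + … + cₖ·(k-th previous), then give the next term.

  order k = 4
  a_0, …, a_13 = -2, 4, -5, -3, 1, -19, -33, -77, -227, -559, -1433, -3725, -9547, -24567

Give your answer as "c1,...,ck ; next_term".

  a_4 = 2·-3 + 1·-5 + 2·4 + -2·-2 = 1
  a_5 = 2·1 + 1·-3 + 2·-5 + -2·4 = -19
  a_6 = 2·-19 + 1·1 + 2·-3 + -2·-5 = -33
  a_7 = 2·-33 + 1·-19 + 2·1 + -2·-3 = -77
  a_8 = 2·-77 + 1·-33 + 2·-19 + -2·1 = -227
  a_9 = 2·-227 + 1·-77 + 2·-33 + -2·-19 = -559
  a_10 = 2·-559 + 1·-227 + 2·-77 + -2·-33 = -1433
  a_11 = 2·-1433 + 1·-559 + 2·-227 + -2·-77 = -3725
  a_12 = 2·-3725 + 1·-1433 + 2·-559 + -2·-227 = -9547
  a_13 = 2·-9547 + 1·-3725 + 2·-1433 + -2·-559 = -24567
  a_14 = 2·-24567 + 1·-9547 + 2·-3725 + -2·-1433 = -63265

2,1,2,-2 ; -63265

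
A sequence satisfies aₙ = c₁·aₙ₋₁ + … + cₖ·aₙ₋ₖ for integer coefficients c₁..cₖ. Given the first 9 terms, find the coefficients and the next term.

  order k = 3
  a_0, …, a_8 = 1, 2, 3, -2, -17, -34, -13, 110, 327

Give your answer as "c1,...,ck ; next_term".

  a_3 = 2·3 + -3·2 + -2·1 = -2
  a_4 = 2·-2 + -3·3 + -2·2 = -17
  a_5 = 2·-17 + -3·-2 + -2·3 = -34
  a_6 = 2·-34 + -3·-17 + -2·-2 = -13
  a_7 = 2·-13 + -3·-34 + -2·-17 = 110
  a_8 = 2·110 + -3·-13 + -2·-34 = 327
  a_9 = 2·327 + -3·110 + -2·-13 = 350

2,-3,-2 ; 350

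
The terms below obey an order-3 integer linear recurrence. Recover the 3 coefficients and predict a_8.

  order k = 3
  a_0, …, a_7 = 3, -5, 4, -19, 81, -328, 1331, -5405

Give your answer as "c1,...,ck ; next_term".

-4,0,-1 ; 21948

  a_3 = -4·4 + 0·-5 + -1·3 = -19
  a_4 = -4·-19 + 0·4 + -1·-5 = 81
  a_5 = -4·81 + 0·-19 + -1·4 = -328
  a_6 = -4·-328 + 0·81 + -1·-19 = 1331
  a_7 = -4·1331 + 0·-328 + -1·81 = -5405
  a_8 = -4·-5405 + 0·1331 + -1·-328 = 21948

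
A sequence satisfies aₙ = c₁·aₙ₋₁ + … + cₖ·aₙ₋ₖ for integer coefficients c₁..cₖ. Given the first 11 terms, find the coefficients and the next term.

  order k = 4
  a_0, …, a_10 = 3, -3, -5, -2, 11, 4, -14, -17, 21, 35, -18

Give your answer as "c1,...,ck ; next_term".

  a_4 = 0·-2 + -1·-5 + -1·-3 + 1·3 = 11
  a_5 = 0·11 + -1·-2 + -1·-5 + 1·-3 = 4
  a_6 = 0·4 + -1·11 + -1·-2 + 1·-5 = -14
  a_7 = 0·-14 + -1·4 + -1·11 + 1·-2 = -17
  a_8 = 0·-17 + -1·-14 + -1·4 + 1·11 = 21
  a_9 = 0·21 + -1·-17 + -1·-14 + 1·4 = 35
  a_10 = 0·35 + -1·21 + -1·-17 + 1·-14 = -18
  a_11 = 0·-18 + -1·35 + -1·21 + 1·-17 = -73

0,-1,-1,1 ; -73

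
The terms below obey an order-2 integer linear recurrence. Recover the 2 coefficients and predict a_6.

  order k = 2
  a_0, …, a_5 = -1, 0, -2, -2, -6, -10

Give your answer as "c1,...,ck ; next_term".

1,2 ; -22

  a_2 = 1·0 + 2·-1 = -2
  a_3 = 1·-2 + 2·0 = -2
  a_4 = 1·-2 + 2·-2 = -6
  a_5 = 1·-6 + 2·-2 = -10
  a_6 = 1·-10 + 2·-6 = -22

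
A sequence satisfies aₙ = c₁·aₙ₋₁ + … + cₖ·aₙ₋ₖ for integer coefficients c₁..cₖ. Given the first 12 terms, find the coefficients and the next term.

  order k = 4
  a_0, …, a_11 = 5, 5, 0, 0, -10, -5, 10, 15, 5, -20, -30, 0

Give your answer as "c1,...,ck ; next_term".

  a_4 = 0·0 + -1·0 + -1·5 + -1·5 = -10
  a_5 = 0·-10 + -1·0 + -1·0 + -1·5 = -5
  a_6 = 0·-5 + -1·-10 + -1·0 + -1·0 = 10
  a_7 = 0·10 + -1·-5 + -1·-10 + -1·0 = 15
  a_8 = 0·15 + -1·10 + -1·-5 + -1·-10 = 5
  a_9 = 0·5 + -1·15 + -1·10 + -1·-5 = -20
  a_10 = 0·-20 + -1·5 + -1·15 + -1·10 = -30
  a_11 = 0·-30 + -1·-20 + -1·5 + -1·15 = 0
  a_12 = 0·0 + -1·-30 + -1·-20 + -1·5 = 45

0,-1,-1,-1 ; 45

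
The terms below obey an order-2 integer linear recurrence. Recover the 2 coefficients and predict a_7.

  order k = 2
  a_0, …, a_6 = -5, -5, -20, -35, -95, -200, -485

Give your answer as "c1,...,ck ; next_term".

1,3 ; -1085

  a_2 = 1·-5 + 3·-5 = -20
  a_3 = 1·-20 + 3·-5 = -35
  a_4 = 1·-35 + 3·-20 = -95
  a_5 = 1·-95 + 3·-35 = -200
  a_6 = 1·-200 + 3·-95 = -485
  a_7 = 1·-485 + 3·-200 = -1085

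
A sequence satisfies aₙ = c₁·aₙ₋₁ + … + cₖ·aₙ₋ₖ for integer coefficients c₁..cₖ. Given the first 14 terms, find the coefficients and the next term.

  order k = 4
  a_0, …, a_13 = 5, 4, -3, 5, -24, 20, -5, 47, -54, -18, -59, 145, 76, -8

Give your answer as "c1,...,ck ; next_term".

  a_4 = -1·5 + -1·-3 + -3·4 + -2·5 = -24
  a_5 = -1·-24 + -1·5 + -3·-3 + -2·4 = 20
  a_6 = -1·20 + -1·-24 + -3·5 + -2·-3 = -5
  a_7 = -1·-5 + -1·20 + -3·-24 + -2·5 = 47
  a_8 = -1·47 + -1·-5 + -3·20 + -2·-24 = -54
  a_9 = -1·-54 + -1·47 + -3·-5 + -2·20 = -18
  a_10 = -1·-18 + -1·-54 + -3·47 + -2·-5 = -59
  a_11 = -1·-59 + -1·-18 + -3·-54 + -2·47 = 145
  a_12 = -1·145 + -1·-59 + -3·-18 + -2·-54 = 76
  a_13 = -1·76 + -1·145 + -3·-59 + -2·-18 = -8
  a_14 = -1·-8 + -1·76 + -3·145 + -2·-59 = -385

-1,-1,-3,-2 ; -385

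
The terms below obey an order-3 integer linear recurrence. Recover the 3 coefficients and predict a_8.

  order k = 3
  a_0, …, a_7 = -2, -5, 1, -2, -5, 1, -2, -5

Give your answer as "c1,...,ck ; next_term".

0,0,1 ; 1

  a_3 = 0·1 + 0·-5 + 1·-2 = -2
  a_4 = 0·-2 + 0·1 + 1·-5 = -5
  a_5 = 0·-5 + 0·-2 + 1·1 = 1
  a_6 = 0·1 + 0·-5 + 1·-2 = -2
  a_7 = 0·-2 + 0·1 + 1·-5 = -5
  a_8 = 0·-5 + 0·-2 + 1·1 = 1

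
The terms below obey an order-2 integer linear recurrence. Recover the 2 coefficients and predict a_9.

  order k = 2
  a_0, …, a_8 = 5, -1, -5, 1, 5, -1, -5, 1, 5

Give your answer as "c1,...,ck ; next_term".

0,-1 ; -1

  a_2 = 0·-1 + -1·5 = -5
  a_3 = 0·-5 + -1·-1 = 1
  a_4 = 0·1 + -1·-5 = 5
  a_5 = 0·5 + -1·1 = -1
  a_6 = 0·-1 + -1·5 = -5
  a_7 = 0·-5 + -1·-1 = 1
  a_8 = 0·1 + -1·-5 = 5
  a_9 = 0·5 + -1·1 = -1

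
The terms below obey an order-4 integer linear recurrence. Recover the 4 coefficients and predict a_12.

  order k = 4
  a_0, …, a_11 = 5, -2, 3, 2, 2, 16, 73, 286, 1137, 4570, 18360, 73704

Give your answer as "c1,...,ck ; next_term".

4,-1,4,1 ; 295873

  a_4 = 4·2 + -1·3 + 4·-2 + 1·5 = 2
  a_5 = 4·2 + -1·2 + 4·3 + 1·-2 = 16
  a_6 = 4·16 + -1·2 + 4·2 + 1·3 = 73
  a_7 = 4·73 + -1·16 + 4·2 + 1·2 = 286
  a_8 = 4·286 + -1·73 + 4·16 + 1·2 = 1137
  a_9 = 4·1137 + -1·286 + 4·73 + 1·16 = 4570
  a_10 = 4·4570 + -1·1137 + 4·286 + 1·73 = 18360
  a_11 = 4·18360 + -1·4570 + 4·1137 + 1·286 = 73704
  a_12 = 4·73704 + -1·18360 + 4·4570 + 1·1137 = 295873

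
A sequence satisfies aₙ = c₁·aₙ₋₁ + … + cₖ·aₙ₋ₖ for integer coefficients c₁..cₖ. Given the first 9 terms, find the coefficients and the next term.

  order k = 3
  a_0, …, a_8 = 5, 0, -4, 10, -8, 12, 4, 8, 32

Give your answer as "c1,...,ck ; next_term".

  a_3 = 0·-4 + 2·0 + 2·5 = 10
  a_4 = 0·10 + 2·-4 + 2·0 = -8
  a_5 = 0·-8 + 2·10 + 2·-4 = 12
  a_6 = 0·12 + 2·-8 + 2·10 = 4
  a_7 = 0·4 + 2·12 + 2·-8 = 8
  a_8 = 0·8 + 2·4 + 2·12 = 32
  a_9 = 0·32 + 2·8 + 2·4 = 24

0,2,2 ; 24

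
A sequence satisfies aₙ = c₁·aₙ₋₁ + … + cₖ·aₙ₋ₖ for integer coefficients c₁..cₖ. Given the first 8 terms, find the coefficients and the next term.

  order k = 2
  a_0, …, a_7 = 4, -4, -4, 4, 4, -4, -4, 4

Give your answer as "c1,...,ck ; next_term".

  a_2 = 0·-4 + -1·4 = -4
  a_3 = 0·-4 + -1·-4 = 4
  a_4 = 0·4 + -1·-4 = 4
  a_5 = 0·4 + -1·4 = -4
  a_6 = 0·-4 + -1·4 = -4
  a_7 = 0·-4 + -1·-4 = 4
  a_8 = 0·4 + -1·-4 = 4

0,-1 ; 4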